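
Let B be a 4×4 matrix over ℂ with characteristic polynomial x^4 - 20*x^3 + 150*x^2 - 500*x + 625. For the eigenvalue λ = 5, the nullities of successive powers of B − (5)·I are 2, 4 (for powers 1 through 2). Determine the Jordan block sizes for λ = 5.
Block sizes for λ = 5: [2, 2]

From the dimensions of kernels of powers, the number of Jordan blocks of size at least j is d_j − d_{j−1} where d_j = dim ker(N^j) (with d_0 = 0). Computing the differences gives [2, 2].
The number of blocks of size exactly k is (#blocks of size ≥ k) − (#blocks of size ≥ k + 1), so the partition is: 2 block(s) of size 2.
In nonincreasing order the block sizes are [2, 2].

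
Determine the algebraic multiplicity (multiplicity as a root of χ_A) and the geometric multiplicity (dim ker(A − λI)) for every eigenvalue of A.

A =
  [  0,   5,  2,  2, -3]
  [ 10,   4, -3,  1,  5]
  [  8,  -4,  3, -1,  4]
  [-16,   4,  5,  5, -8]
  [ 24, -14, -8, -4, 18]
λ = 6: alg = 5, geom = 2

Step 1 — factor the characteristic polynomial to read off the algebraic multiplicities:
  χ_A(x) = (x - 6)^5

Step 2 — compute geometric multiplicities via the rank-nullity identity g(λ) = n − rank(A − λI):
  rank(A − (6)·I) = 3, so dim ker(A − (6)·I) = n − 3 = 2

Summary:
  λ = 6: algebraic multiplicity = 5, geometric multiplicity = 2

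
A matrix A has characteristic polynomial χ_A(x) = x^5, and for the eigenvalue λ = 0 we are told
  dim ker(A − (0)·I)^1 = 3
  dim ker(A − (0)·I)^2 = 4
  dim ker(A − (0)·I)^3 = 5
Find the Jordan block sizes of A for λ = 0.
Block sizes for λ = 0: [3, 1, 1]

From the dimensions of kernels of powers, the number of Jordan blocks of size at least j is d_j − d_{j−1} where d_j = dim ker(N^j) (with d_0 = 0). Computing the differences gives [3, 1, 1].
The number of blocks of size exactly k is (#blocks of size ≥ k) − (#blocks of size ≥ k + 1), so the partition is: 2 block(s) of size 1, 1 block(s) of size 3.
In nonincreasing order the block sizes are [3, 1, 1].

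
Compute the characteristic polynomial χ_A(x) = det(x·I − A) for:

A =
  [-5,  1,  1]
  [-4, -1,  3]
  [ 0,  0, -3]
x^3 + 9*x^2 + 27*x + 27

Expanding det(x·I − A) (e.g. by cofactor expansion or by noting that A is similar to its Jordan form J, which has the same characteristic polynomial as A) gives
  χ_A(x) = x^3 + 9*x^2 + 27*x + 27
which factors as (x + 3)^3. The eigenvalues (with algebraic multiplicities) are λ = -3 with multiplicity 3.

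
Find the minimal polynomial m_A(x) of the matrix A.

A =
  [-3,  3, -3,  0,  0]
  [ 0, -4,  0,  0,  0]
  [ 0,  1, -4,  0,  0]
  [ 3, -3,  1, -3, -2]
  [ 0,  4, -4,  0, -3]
x^4 + 14*x^3 + 73*x^2 + 168*x + 144

The characteristic polynomial is χ_A(x) = (x + 3)^3*(x + 4)^2, so the eigenvalues are known. The minimal polynomial is
  m_A(x) = Π_λ (x − λ)^{k_λ}
where k_λ is the size of the *largest* Jordan block for λ (equivalently, the smallest k with (A − λI)^k v = 0 for every generalised eigenvector v of λ).

  λ = -4: largest Jordan block has size 2, contributing (x + 4)^2
  λ = -3: largest Jordan block has size 2, contributing (x + 3)^2

So m_A(x) = (x + 3)^2*(x + 4)^2 = x^4 + 14*x^3 + 73*x^2 + 168*x + 144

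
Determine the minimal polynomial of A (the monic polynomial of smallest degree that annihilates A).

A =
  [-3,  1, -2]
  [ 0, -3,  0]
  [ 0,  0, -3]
x^2 + 6*x + 9

The characteristic polynomial is χ_A(x) = (x + 3)^3, so the eigenvalues are known. The minimal polynomial is
  m_A(x) = Π_λ (x − λ)^{k_λ}
where k_λ is the size of the *largest* Jordan block for λ (equivalently, the smallest k with (A − λI)^k v = 0 for every generalised eigenvector v of λ).

  λ = -3: largest Jordan block has size 2, contributing (x + 3)^2

So m_A(x) = (x + 3)^2 = x^2 + 6*x + 9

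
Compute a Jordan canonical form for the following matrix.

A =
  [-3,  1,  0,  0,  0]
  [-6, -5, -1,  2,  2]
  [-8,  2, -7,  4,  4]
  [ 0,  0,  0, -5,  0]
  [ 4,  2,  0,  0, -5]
J_3(-5) ⊕ J_1(-5) ⊕ J_1(-5)

The characteristic polynomial is
  det(x·I − A) = x^5 + 25*x^4 + 250*x^3 + 1250*x^2 + 3125*x + 3125 = (x + 5)^5

Eigenvalues and multiplicities (the geometric multiplicity of λ is n − rank(A − λI), which equals the number of Jordan blocks for λ):
  λ = -5: algebraic multiplicity = 5, geometric multiplicity = 3

Determining the block sizes for each eigenvalue:
  λ = -5: with am = 5 and gm = 3, the partition is not yet determined (e.g. several partitions of 5 into 3 parts exist). Let N = A − (-5)·I. Computing rank(N^1) = 2, rank(N^2) = 1, rank(N^3) = 0; the number of blocks of size ≥ j is rank(N^{j−1}) − rank(N^j), giving [3, 1, 1]. So we have 1 block(s) of size 3, 2 block(s) of size 1 → block sizes [3, 1, 1]

Assembling the blocks gives a Jordan form
J =
  [-5,  1,  0,  0,  0]
  [ 0, -5,  1,  0,  0]
  [ 0,  0, -5,  0,  0]
  [ 0,  0,  0, -5,  0]
  [ 0,  0,  0,  0, -5]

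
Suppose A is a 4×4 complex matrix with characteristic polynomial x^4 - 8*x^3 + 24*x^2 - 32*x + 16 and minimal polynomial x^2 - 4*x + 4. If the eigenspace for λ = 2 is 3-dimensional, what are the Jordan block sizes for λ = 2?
Block sizes for λ = 2: [2, 1, 1]

Step 1 — from the characteristic polynomial, algebraic multiplicity of λ = 2 is 4. From dim ker(A − (2)·I) = 3, there are exactly 3 Jordan blocks for λ = 2.
Step 2 — from the minimal polynomial, the factor (x − 2)^2 tells us the largest block for λ = 2 has size 2.
Step 3 — with total size 4, 3 blocks, and largest block 2, the block sizes (in nonincreasing order) are [2, 1, 1].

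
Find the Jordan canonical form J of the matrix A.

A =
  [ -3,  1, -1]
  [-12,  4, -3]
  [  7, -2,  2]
J_3(1)

The characteristic polynomial is
  det(x·I − A) = x^3 - 3*x^2 + 3*x - 1 = (x - 1)^3

Eigenvalues and multiplicities (the geometric multiplicity of λ is n − rank(A − λI), which equals the number of Jordan blocks for λ):
  λ = 1: algebraic multiplicity = 3, geometric multiplicity = 1

Determining the block sizes for each eigenvalue:
  λ = 1: one block (gm = 1), so the single block has size am = 3 → block sizes [3]

Assembling the blocks gives a Jordan form
J =
  [1, 1, 0]
  [0, 1, 1]
  [0, 0, 1]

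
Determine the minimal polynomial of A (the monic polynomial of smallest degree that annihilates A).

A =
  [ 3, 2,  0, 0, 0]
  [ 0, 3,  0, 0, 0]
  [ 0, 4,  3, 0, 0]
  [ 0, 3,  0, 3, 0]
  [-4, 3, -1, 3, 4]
x^3 - 10*x^2 + 33*x - 36

The characteristic polynomial is χ_A(x) = (x - 4)*(x - 3)^4, so the eigenvalues are known. The minimal polynomial is
  m_A(x) = Π_λ (x − λ)^{k_λ}
where k_λ is the size of the *largest* Jordan block for λ (equivalently, the smallest k with (A − λI)^k v = 0 for every generalised eigenvector v of λ).

  λ = 3: largest Jordan block has size 2, contributing (x − 3)^2
  λ = 4: largest Jordan block has size 1, contributing (x − 4)

So m_A(x) = (x - 4)*(x - 3)^2 = x^3 - 10*x^2 + 33*x - 36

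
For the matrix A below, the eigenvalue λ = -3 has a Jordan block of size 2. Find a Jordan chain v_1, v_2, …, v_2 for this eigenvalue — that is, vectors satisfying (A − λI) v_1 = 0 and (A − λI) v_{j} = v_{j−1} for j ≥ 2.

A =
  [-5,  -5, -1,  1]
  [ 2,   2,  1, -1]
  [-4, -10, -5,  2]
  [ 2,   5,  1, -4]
A Jordan chain for λ = -3 of length 2:
v_1 = (-2, 2, -4, 2)ᵀ
v_2 = (1, 0, 0, 0)ᵀ

Let N = A − (-3)·I. We want v_2 with N^2 v_2 = 0 but N^1 v_2 ≠ 0; then v_{j-1} := N · v_j for j = 2, …, 2.

Pick v_2 = (1, 0, 0, 0)ᵀ.
Then v_1 = N · v_2 = (-2, 2, -4, 2)ᵀ.

Sanity check: (A − (-3)·I) v_1 = (0, 0, 0, 0)ᵀ = 0. ✓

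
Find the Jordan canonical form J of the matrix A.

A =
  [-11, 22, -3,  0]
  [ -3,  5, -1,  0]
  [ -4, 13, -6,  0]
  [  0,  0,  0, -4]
J_3(-4) ⊕ J_1(-4)

The characteristic polynomial is
  det(x·I − A) = x^4 + 16*x^3 + 96*x^2 + 256*x + 256 = (x + 4)^4

Eigenvalues and multiplicities (the geometric multiplicity of λ is n − rank(A − λI), which equals the number of Jordan blocks for λ):
  λ = -4: algebraic multiplicity = 4, geometric multiplicity = 2

Determining the block sizes for each eigenvalue:
  λ = -4: with am = 4 and gm = 2, the partition is not yet determined (e.g. several partitions of 4 into 2 parts exist). Let N = A − (-4)·I. Computing rank(N^1) = 2, rank(N^2) = 1, rank(N^3) = 0; the number of blocks of size ≥ j is rank(N^{j−1}) − rank(N^j), giving [2, 1, 1]. So we have 1 block(s) of size 3, 1 block(s) of size 1 → block sizes [3, 1]

Assembling the blocks gives a Jordan form
J =
  [-4,  1,  0,  0]
  [ 0, -4,  1,  0]
  [ 0,  0, -4,  0]
  [ 0,  0,  0, -4]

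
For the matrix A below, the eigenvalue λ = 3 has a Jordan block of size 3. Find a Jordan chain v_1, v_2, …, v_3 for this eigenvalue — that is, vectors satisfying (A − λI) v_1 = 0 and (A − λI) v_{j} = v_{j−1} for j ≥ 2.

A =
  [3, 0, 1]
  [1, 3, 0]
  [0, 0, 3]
A Jordan chain for λ = 3 of length 3:
v_1 = (0, 1, 0)ᵀ
v_2 = (1, 0, 0)ᵀ
v_3 = (0, 0, 1)ᵀ

Let N = A − (3)·I. We want v_3 with N^3 v_3 = 0 but N^2 v_3 ≠ 0; then v_{j-1} := N · v_j for j = 3, …, 2.

Pick v_3 = (0, 0, 1)ᵀ.
Then v_2 = N · v_3 = (1, 0, 0)ᵀ.
Then v_1 = N · v_2 = (0, 1, 0)ᵀ.

Sanity check: (A − (3)·I) v_1 = (0, 0, 0)ᵀ = 0. ✓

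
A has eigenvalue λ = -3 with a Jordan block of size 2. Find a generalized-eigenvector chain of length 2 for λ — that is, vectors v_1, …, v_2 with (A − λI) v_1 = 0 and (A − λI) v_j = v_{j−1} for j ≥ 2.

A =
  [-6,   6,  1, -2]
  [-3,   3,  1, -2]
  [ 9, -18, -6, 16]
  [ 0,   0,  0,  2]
A Jordan chain for λ = -3 of length 2:
v_1 = (-3, -3, 9, 0)ᵀ
v_2 = (1, 0, 0, 0)ᵀ

Let N = A − (-3)·I. We want v_2 with N^2 v_2 = 0 but N^1 v_2 ≠ 0; then v_{j-1} := N · v_j for j = 2, …, 2.

Pick v_2 = (1, 0, 0, 0)ᵀ.
Then v_1 = N · v_2 = (-3, -3, 9, 0)ᵀ.

Sanity check: (A − (-3)·I) v_1 = (0, 0, 0, 0)ᵀ = 0. ✓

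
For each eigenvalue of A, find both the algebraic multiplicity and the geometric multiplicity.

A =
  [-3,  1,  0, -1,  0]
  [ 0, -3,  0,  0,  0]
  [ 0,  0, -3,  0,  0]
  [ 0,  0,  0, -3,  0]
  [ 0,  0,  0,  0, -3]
λ = -3: alg = 5, geom = 4

Step 1 — factor the characteristic polynomial to read off the algebraic multiplicities:
  χ_A(x) = (x + 3)^5

Step 2 — compute geometric multiplicities via the rank-nullity identity g(λ) = n − rank(A − λI):
  rank(A − (-3)·I) = 1, so dim ker(A − (-3)·I) = n − 1 = 4

Summary:
  λ = -3: algebraic multiplicity = 5, geometric multiplicity = 4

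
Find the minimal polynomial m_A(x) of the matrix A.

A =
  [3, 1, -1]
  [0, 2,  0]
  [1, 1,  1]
x^2 - 4*x + 4

The characteristic polynomial is χ_A(x) = (x - 2)^3, so the eigenvalues are known. The minimal polynomial is
  m_A(x) = Π_λ (x − λ)^{k_λ}
where k_λ is the size of the *largest* Jordan block for λ (equivalently, the smallest k with (A − λI)^k v = 0 for every generalised eigenvector v of λ).

  λ = 2: largest Jordan block has size 2, contributing (x − 2)^2

So m_A(x) = (x - 2)^2 = x^2 - 4*x + 4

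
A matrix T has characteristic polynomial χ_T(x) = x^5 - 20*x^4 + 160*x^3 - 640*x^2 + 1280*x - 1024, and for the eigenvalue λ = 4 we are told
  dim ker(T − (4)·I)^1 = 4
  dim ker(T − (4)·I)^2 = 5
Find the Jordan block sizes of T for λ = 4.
Block sizes for λ = 4: [2, 1, 1, 1]

From the dimensions of kernels of powers, the number of Jordan blocks of size at least j is d_j − d_{j−1} where d_j = dim ker(N^j) (with d_0 = 0). Computing the differences gives [4, 1].
The number of blocks of size exactly k is (#blocks of size ≥ k) − (#blocks of size ≥ k + 1), so the partition is: 3 block(s) of size 1, 1 block(s) of size 2.
In nonincreasing order the block sizes are [2, 1, 1, 1].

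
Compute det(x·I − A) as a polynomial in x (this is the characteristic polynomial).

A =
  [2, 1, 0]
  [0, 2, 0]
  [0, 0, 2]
x^3 - 6*x^2 + 12*x - 8

Expanding det(x·I − A) (e.g. by cofactor expansion or by noting that A is similar to its Jordan form J, which has the same characteristic polynomial as A) gives
  χ_A(x) = x^3 - 6*x^2 + 12*x - 8
which factors as (x - 2)^3. The eigenvalues (with algebraic multiplicities) are λ = 2 with multiplicity 3.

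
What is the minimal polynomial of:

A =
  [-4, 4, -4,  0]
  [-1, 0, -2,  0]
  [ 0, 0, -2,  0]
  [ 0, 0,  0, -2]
x^2 + 4*x + 4

The characteristic polynomial is χ_A(x) = (x + 2)^4, so the eigenvalues are known. The minimal polynomial is
  m_A(x) = Π_λ (x − λ)^{k_λ}
where k_λ is the size of the *largest* Jordan block for λ (equivalently, the smallest k with (A − λI)^k v = 0 for every generalised eigenvector v of λ).

  λ = -2: largest Jordan block has size 2, contributing (x + 2)^2

So m_A(x) = (x + 2)^2 = x^2 + 4*x + 4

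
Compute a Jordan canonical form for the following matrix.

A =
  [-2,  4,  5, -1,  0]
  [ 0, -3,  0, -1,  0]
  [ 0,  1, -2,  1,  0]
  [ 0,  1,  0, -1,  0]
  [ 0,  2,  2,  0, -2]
J_2(-2) ⊕ J_2(-2) ⊕ J_1(-2)

The characteristic polynomial is
  det(x·I − A) = x^5 + 10*x^4 + 40*x^3 + 80*x^2 + 80*x + 32 = (x + 2)^5

Eigenvalues and multiplicities (the geometric multiplicity of λ is n − rank(A − λI), which equals the number of Jordan blocks for λ):
  λ = -2: algebraic multiplicity = 5, geometric multiplicity = 3

Determining the block sizes for each eigenvalue:
  λ = -2: with am = 5 and gm = 3, the partition is not yet determined (e.g. several partitions of 5 into 3 parts exist). Let N = A − (-2)·I. Computing rank(N^1) = 2, rank(N^2) = 0; the number of blocks of size ≥ j is rank(N^{j−1}) − rank(N^j), giving [3, 2]. So we have 2 block(s) of size 2, 1 block(s) of size 1 → block sizes [2, 2, 1]

Assembling the blocks gives a Jordan form
J =
  [-2,  1,  0,  0,  0]
  [ 0, -2,  0,  0,  0]
  [ 0,  0, -2,  1,  0]
  [ 0,  0,  0, -2,  0]
  [ 0,  0,  0,  0, -2]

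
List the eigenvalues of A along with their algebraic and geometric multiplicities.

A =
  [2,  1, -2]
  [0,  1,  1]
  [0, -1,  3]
λ = 2: alg = 3, geom = 1

Step 1 — factor the characteristic polynomial to read off the algebraic multiplicities:
  χ_A(x) = (x - 2)^3

Step 2 — compute geometric multiplicities via the rank-nullity identity g(λ) = n − rank(A − λI):
  rank(A − (2)·I) = 2, so dim ker(A − (2)·I) = n − 2 = 1

Summary:
  λ = 2: algebraic multiplicity = 3, geometric multiplicity = 1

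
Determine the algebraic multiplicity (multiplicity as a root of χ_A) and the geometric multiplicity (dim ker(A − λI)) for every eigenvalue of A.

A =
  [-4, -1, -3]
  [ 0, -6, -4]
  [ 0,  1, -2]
λ = -4: alg = 3, geom = 1

Step 1 — factor the characteristic polynomial to read off the algebraic multiplicities:
  χ_A(x) = (x + 4)^3

Step 2 — compute geometric multiplicities via the rank-nullity identity g(λ) = n − rank(A − λI):
  rank(A − (-4)·I) = 2, so dim ker(A − (-4)·I) = n − 2 = 1

Summary:
  λ = -4: algebraic multiplicity = 3, geometric multiplicity = 1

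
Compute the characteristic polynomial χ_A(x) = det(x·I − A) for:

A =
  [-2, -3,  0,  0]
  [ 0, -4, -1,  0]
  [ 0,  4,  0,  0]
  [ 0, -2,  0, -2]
x^4 + 8*x^3 + 24*x^2 + 32*x + 16

Expanding det(x·I − A) (e.g. by cofactor expansion or by noting that A is similar to its Jordan form J, which has the same characteristic polynomial as A) gives
  χ_A(x) = x^4 + 8*x^3 + 24*x^2 + 32*x + 16
which factors as (x + 2)^4. The eigenvalues (with algebraic multiplicities) are λ = -2 with multiplicity 4.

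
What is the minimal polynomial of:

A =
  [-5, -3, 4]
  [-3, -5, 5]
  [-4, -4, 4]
x^3 + 6*x^2 + 12*x + 8

The characteristic polynomial is χ_A(x) = (x + 2)^3, so the eigenvalues are known. The minimal polynomial is
  m_A(x) = Π_λ (x − λ)^{k_λ}
where k_λ is the size of the *largest* Jordan block for λ (equivalently, the smallest k with (A − λI)^k v = 0 for every generalised eigenvector v of λ).

  λ = -2: largest Jordan block has size 3, contributing (x + 2)^3

So m_A(x) = (x + 2)^3 = x^3 + 6*x^2 + 12*x + 8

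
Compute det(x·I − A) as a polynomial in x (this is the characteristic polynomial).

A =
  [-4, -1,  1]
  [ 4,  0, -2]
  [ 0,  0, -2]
x^3 + 6*x^2 + 12*x + 8

Expanding det(x·I − A) (e.g. by cofactor expansion or by noting that A is similar to its Jordan form J, which has the same characteristic polynomial as A) gives
  χ_A(x) = x^3 + 6*x^2 + 12*x + 8
which factors as (x + 2)^3. The eigenvalues (with algebraic multiplicities) are λ = -2 with multiplicity 3.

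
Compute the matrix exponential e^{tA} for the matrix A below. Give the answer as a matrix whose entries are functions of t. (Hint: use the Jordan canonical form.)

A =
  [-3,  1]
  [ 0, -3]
e^{tA} =
  [exp(-3*t), t*exp(-3*t)]
  [0, exp(-3*t)]

Strategy: write A = P · J · P⁻¹ where J is a Jordan canonical form, so e^{tA} = P · e^{tJ} · P⁻¹, and e^{tJ} can be computed block-by-block.

A has Jordan form
J =
  [-3,  1]
  [ 0, -3]
(up to reordering of blocks).

Per-block formulas:
  For a 2×2 Jordan block J_2(-3): exp(t · J_2(-3)) = e^(-3t)·(I + t·N), where N is the 2×2 nilpotent shift.

After assembling e^{tJ} and conjugating by P, we get:

e^{tA} =
  [exp(-3*t), t*exp(-3*t)]
  [0, exp(-3*t)]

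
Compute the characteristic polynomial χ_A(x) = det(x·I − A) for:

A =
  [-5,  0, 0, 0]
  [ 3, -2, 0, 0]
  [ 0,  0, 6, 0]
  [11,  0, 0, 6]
x^4 - 5*x^3 - 38*x^2 + 132*x + 360

Expanding det(x·I − A) (e.g. by cofactor expansion or by noting that A is similar to its Jordan form J, which has the same characteristic polynomial as A) gives
  χ_A(x) = x^4 - 5*x^3 - 38*x^2 + 132*x + 360
which factors as (x - 6)^2*(x + 2)*(x + 5). The eigenvalues (with algebraic multiplicities) are λ = -5 with multiplicity 1, λ = -2 with multiplicity 1, λ = 6 with multiplicity 2.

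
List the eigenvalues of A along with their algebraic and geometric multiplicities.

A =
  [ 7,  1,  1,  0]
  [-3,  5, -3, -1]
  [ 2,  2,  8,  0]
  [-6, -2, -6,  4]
λ = 6: alg = 4, geom = 2

Step 1 — factor the characteristic polynomial to read off the algebraic multiplicities:
  χ_A(x) = (x - 6)^4

Step 2 — compute geometric multiplicities via the rank-nullity identity g(λ) = n − rank(A − λI):
  rank(A − (6)·I) = 2, so dim ker(A − (6)·I) = n − 2 = 2

Summary:
  λ = 6: algebraic multiplicity = 4, geometric multiplicity = 2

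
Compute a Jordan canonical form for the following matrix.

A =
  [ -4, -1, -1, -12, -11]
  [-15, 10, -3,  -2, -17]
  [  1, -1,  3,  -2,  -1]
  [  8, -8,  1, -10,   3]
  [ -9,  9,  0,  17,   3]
J_1(-5) ⊕ J_1(-5) ⊕ J_3(4)

The characteristic polynomial is
  det(x·I − A) = x^5 - 2*x^4 - 47*x^3 + 116*x^2 + 560*x - 1600 = (x - 4)^3*(x + 5)^2

Eigenvalues and multiplicities (the geometric multiplicity of λ is n − rank(A − λI), which equals the number of Jordan blocks for λ):
  λ = -5: algebraic multiplicity = 2, geometric multiplicity = 2
  λ = 4: algebraic multiplicity = 3, geometric multiplicity = 1

Determining the block sizes for each eigenvalue:
  λ = -5: gm = am = 2, so every block has size 1 → block sizes [1, 1]
  λ = 4: one block (gm = 1), so the single block has size am = 3 → block sizes [3]

Assembling the blocks gives a Jordan form
J =
  [-5,  0, 0, 0, 0]
  [ 0, -5, 0, 0, 0]
  [ 0,  0, 4, 1, 0]
  [ 0,  0, 0, 4, 1]
  [ 0,  0, 0, 0, 4]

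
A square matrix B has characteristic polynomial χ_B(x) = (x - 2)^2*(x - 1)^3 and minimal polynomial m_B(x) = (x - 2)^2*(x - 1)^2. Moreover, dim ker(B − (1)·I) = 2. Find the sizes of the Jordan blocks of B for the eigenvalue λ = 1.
Block sizes for λ = 1: [2, 1]

Step 1 — from the characteristic polynomial, algebraic multiplicity of λ = 1 is 3. From dim ker(B − (1)·I) = 2, there are exactly 2 Jordan blocks for λ = 1.
Step 2 — from the minimal polynomial, the factor (x − 1)^2 tells us the largest block for λ = 1 has size 2.
Step 3 — with total size 3, 2 blocks, and largest block 2, the block sizes (in nonincreasing order) are [2, 1].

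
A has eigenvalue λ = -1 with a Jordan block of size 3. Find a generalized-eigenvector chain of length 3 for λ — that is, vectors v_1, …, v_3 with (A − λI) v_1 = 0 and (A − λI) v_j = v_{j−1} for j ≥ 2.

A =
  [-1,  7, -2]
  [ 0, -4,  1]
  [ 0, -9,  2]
A Jordan chain for λ = -1 of length 3:
v_1 = (-3, 0, 0)ᵀ
v_2 = (7, -3, -9)ᵀ
v_3 = (0, 1, 0)ᵀ

Let N = A − (-1)·I. We want v_3 with N^3 v_3 = 0 but N^2 v_3 ≠ 0; then v_{j-1} := N · v_j for j = 3, …, 2.

Pick v_3 = (0, 1, 0)ᵀ.
Then v_2 = N · v_3 = (7, -3, -9)ᵀ.
Then v_1 = N · v_2 = (-3, 0, 0)ᵀ.

Sanity check: (A − (-1)·I) v_1 = (0, 0, 0)ᵀ = 0. ✓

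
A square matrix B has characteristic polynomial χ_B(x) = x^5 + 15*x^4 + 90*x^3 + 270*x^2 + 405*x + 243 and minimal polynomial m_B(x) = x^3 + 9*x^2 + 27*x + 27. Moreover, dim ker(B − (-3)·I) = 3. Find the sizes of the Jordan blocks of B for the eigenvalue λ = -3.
Block sizes for λ = -3: [3, 1, 1]

Step 1 — from the characteristic polynomial, algebraic multiplicity of λ = -3 is 5. From dim ker(B − (-3)·I) = 3, there are exactly 3 Jordan blocks for λ = -3.
Step 2 — from the minimal polynomial, the factor (x + 3)^3 tells us the largest block for λ = -3 has size 3.
Step 3 — with total size 5, 3 blocks, and largest block 3, the block sizes (in nonincreasing order) are [3, 1, 1].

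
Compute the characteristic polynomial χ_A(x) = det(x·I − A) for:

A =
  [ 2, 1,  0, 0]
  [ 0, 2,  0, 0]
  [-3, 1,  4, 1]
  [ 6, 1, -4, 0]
x^4 - 8*x^3 + 24*x^2 - 32*x + 16

Expanding det(x·I − A) (e.g. by cofactor expansion or by noting that A is similar to its Jordan form J, which has the same characteristic polynomial as A) gives
  χ_A(x) = x^4 - 8*x^3 + 24*x^2 - 32*x + 16
which factors as (x - 2)^4. The eigenvalues (with algebraic multiplicities) are λ = 2 with multiplicity 4.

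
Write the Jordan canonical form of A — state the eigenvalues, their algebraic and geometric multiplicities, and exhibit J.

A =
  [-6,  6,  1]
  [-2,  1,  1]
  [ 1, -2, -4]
J_3(-3)

The characteristic polynomial is
  det(x·I − A) = x^3 + 9*x^2 + 27*x + 27 = (x + 3)^3

Eigenvalues and multiplicities (the geometric multiplicity of λ is n − rank(A − λI), which equals the number of Jordan blocks for λ):
  λ = -3: algebraic multiplicity = 3, geometric multiplicity = 1

Determining the block sizes for each eigenvalue:
  λ = -3: one block (gm = 1), so the single block has size am = 3 → block sizes [3]

Assembling the blocks gives a Jordan form
J =
  [-3,  1,  0]
  [ 0, -3,  1]
  [ 0,  0, -3]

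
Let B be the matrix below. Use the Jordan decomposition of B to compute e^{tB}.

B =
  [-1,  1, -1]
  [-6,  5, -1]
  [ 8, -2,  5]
e^{tB} =
  [t^2*exp(3*t) - 4*t*exp(3*t) + exp(3*t), t*exp(3*t), t^2*exp(3*t)/2 - t*exp(3*t)]
  [2*t^2*exp(3*t) - 6*t*exp(3*t), 2*t*exp(3*t) + exp(3*t), t^2*exp(3*t) - t*exp(3*t)]
  [-2*t^2*exp(3*t) + 8*t*exp(3*t), -2*t*exp(3*t), -t^2*exp(3*t) + 2*t*exp(3*t) + exp(3*t)]

Strategy: write B = P · J · P⁻¹ where J is a Jordan canonical form, so e^{tB} = P · e^{tJ} · P⁻¹, and e^{tJ} can be computed block-by-block.

B has Jordan form
J =
  [3, 1, 0]
  [0, 3, 1]
  [0, 0, 3]
(up to reordering of blocks).

Per-block formulas:
  For a 3×3 Jordan block J_3(3): exp(t · J_3(3)) = e^(3t)·(I + t·N + (t^2/2)·N^2), where N is the 3×3 nilpotent shift.

After assembling e^{tJ} and conjugating by P, we get:

e^{tB} =
  [t^2*exp(3*t) - 4*t*exp(3*t) + exp(3*t), t*exp(3*t), t^2*exp(3*t)/2 - t*exp(3*t)]
  [2*t^2*exp(3*t) - 6*t*exp(3*t), 2*t*exp(3*t) + exp(3*t), t^2*exp(3*t) - t*exp(3*t)]
  [-2*t^2*exp(3*t) + 8*t*exp(3*t), -2*t*exp(3*t), -t^2*exp(3*t) + 2*t*exp(3*t) + exp(3*t)]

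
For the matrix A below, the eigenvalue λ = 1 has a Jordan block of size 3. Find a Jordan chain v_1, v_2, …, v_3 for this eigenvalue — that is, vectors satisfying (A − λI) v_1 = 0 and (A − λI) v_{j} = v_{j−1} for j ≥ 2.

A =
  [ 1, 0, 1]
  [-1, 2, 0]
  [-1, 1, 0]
A Jordan chain for λ = 1 of length 3:
v_1 = (-1, -1, 0)ᵀ
v_2 = (0, -1, -1)ᵀ
v_3 = (1, 0, 0)ᵀ

Let N = A − (1)·I. We want v_3 with N^3 v_3 = 0 but N^2 v_3 ≠ 0; then v_{j-1} := N · v_j for j = 3, …, 2.

Pick v_3 = (1, 0, 0)ᵀ.
Then v_2 = N · v_3 = (0, -1, -1)ᵀ.
Then v_1 = N · v_2 = (-1, -1, 0)ᵀ.

Sanity check: (A − (1)·I) v_1 = (0, 0, 0)ᵀ = 0. ✓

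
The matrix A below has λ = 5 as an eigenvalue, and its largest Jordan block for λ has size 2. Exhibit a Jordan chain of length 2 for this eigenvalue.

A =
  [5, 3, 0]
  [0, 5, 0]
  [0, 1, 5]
A Jordan chain for λ = 5 of length 2:
v_1 = (3, 0, 1)ᵀ
v_2 = (0, 1, 0)ᵀ

Let N = A − (5)·I. We want v_2 with N^2 v_2 = 0 but N^1 v_2 ≠ 0; then v_{j-1} := N · v_j for j = 2, …, 2.

Pick v_2 = (0, 1, 0)ᵀ.
Then v_1 = N · v_2 = (3, 0, 1)ᵀ.

Sanity check: (A − (5)·I) v_1 = (0, 0, 0)ᵀ = 0. ✓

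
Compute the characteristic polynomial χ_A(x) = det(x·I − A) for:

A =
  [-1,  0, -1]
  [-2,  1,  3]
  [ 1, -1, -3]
x^3 + 3*x^2 + 3*x + 1

Expanding det(x·I − A) (e.g. by cofactor expansion or by noting that A is similar to its Jordan form J, which has the same characteristic polynomial as A) gives
  χ_A(x) = x^3 + 3*x^2 + 3*x + 1
which factors as (x + 1)^3. The eigenvalues (with algebraic multiplicities) are λ = -1 with multiplicity 3.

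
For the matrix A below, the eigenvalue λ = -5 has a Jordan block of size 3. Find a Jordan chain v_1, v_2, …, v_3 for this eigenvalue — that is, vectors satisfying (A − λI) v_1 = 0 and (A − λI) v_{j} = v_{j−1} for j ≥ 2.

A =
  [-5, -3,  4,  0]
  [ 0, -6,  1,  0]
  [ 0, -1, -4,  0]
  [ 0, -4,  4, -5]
A Jordan chain for λ = -5 of length 3:
v_1 = (-1, 0, 0, 0)ᵀ
v_2 = (-3, -1, -1, -4)ᵀ
v_3 = (0, 1, 0, 0)ᵀ

Let N = A − (-5)·I. We want v_3 with N^3 v_3 = 0 but N^2 v_3 ≠ 0; then v_{j-1} := N · v_j for j = 3, …, 2.

Pick v_3 = (0, 1, 0, 0)ᵀ.
Then v_2 = N · v_3 = (-3, -1, -1, -4)ᵀ.
Then v_1 = N · v_2 = (-1, 0, 0, 0)ᵀ.

Sanity check: (A − (-5)·I) v_1 = (0, 0, 0, 0)ᵀ = 0. ✓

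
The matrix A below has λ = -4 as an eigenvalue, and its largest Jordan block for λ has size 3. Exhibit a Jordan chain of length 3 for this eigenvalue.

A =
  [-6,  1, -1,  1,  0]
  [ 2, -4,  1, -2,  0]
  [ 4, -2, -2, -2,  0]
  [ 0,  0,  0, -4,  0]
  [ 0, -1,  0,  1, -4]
A Jordan chain for λ = -4 of length 3:
v_1 = (2, 0, -4, 0, -2)ᵀ
v_2 = (-2, 2, 4, 0, 0)ᵀ
v_3 = (1, 0, 0, 0, 0)ᵀ

Let N = A − (-4)·I. We want v_3 with N^3 v_3 = 0 but N^2 v_3 ≠ 0; then v_{j-1} := N · v_j for j = 3, …, 2.

Pick v_3 = (1, 0, 0, 0, 0)ᵀ.
Then v_2 = N · v_3 = (-2, 2, 4, 0, 0)ᵀ.
Then v_1 = N · v_2 = (2, 0, -4, 0, -2)ᵀ.

Sanity check: (A − (-4)·I) v_1 = (0, 0, 0, 0, 0)ᵀ = 0. ✓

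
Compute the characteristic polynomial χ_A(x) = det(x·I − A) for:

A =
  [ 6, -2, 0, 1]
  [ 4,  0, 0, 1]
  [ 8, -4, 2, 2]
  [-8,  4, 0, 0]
x^4 - 8*x^3 + 24*x^2 - 32*x + 16

Expanding det(x·I − A) (e.g. by cofactor expansion or by noting that A is similar to its Jordan form J, which has the same characteristic polynomial as A) gives
  χ_A(x) = x^4 - 8*x^3 + 24*x^2 - 32*x + 16
which factors as (x - 2)^4. The eigenvalues (with algebraic multiplicities) are λ = 2 with multiplicity 4.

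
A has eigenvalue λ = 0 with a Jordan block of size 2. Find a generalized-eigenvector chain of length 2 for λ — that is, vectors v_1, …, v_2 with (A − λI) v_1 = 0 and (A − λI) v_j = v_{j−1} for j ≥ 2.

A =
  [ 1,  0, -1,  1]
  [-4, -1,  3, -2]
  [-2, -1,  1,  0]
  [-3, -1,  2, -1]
A Jordan chain for λ = 0 of length 2:
v_1 = (1, -4, -2, -3)ᵀ
v_2 = (1, 0, 0, 0)ᵀ

Let N = A − (0)·I. We want v_2 with N^2 v_2 = 0 but N^1 v_2 ≠ 0; then v_{j-1} := N · v_j for j = 2, …, 2.

Pick v_2 = (1, 0, 0, 0)ᵀ.
Then v_1 = N · v_2 = (1, -4, -2, -3)ᵀ.

Sanity check: (A − (0)·I) v_1 = (0, 0, 0, 0)ᵀ = 0. ✓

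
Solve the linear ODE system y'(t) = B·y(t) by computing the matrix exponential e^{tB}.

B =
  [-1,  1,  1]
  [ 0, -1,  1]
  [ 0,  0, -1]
e^{tB} =
  [exp(-t), t*exp(-t), t^2*exp(-t)/2 + t*exp(-t)]
  [0, exp(-t), t*exp(-t)]
  [0, 0, exp(-t)]

Strategy: write B = P · J · P⁻¹ where J is a Jordan canonical form, so e^{tB} = P · e^{tJ} · P⁻¹, and e^{tJ} can be computed block-by-block.

B has Jordan form
J =
  [-1,  1,  0]
  [ 0, -1,  1]
  [ 0,  0, -1]
(up to reordering of blocks).

Per-block formulas:
  For a 3×3 Jordan block J_3(-1): exp(t · J_3(-1)) = e^(-1t)·(I + t·N + (t^2/2)·N^2), where N is the 3×3 nilpotent shift.

After assembling e^{tJ} and conjugating by P, we get:

e^{tB} =
  [exp(-t), t*exp(-t), t^2*exp(-t)/2 + t*exp(-t)]
  [0, exp(-t), t*exp(-t)]
  [0, 0, exp(-t)]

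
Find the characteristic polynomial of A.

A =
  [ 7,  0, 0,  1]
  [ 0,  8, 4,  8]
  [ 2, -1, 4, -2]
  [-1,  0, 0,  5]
x^4 - 24*x^3 + 216*x^2 - 864*x + 1296

Expanding det(x·I − A) (e.g. by cofactor expansion or by noting that A is similar to its Jordan form J, which has the same characteristic polynomial as A) gives
  χ_A(x) = x^4 - 24*x^3 + 216*x^2 - 864*x + 1296
which factors as (x - 6)^4. The eigenvalues (with algebraic multiplicities) are λ = 6 with multiplicity 4.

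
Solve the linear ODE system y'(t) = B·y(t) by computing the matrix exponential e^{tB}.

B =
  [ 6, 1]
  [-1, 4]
e^{tB} =
  [t*exp(5*t) + exp(5*t), t*exp(5*t)]
  [-t*exp(5*t), -t*exp(5*t) + exp(5*t)]

Strategy: write B = P · J · P⁻¹ where J is a Jordan canonical form, so e^{tB} = P · e^{tJ} · P⁻¹, and e^{tJ} can be computed block-by-block.

B has Jordan form
J =
  [5, 1]
  [0, 5]
(up to reordering of blocks).

Per-block formulas:
  For a 2×2 Jordan block J_2(5): exp(t · J_2(5)) = e^(5t)·(I + t·N), where N is the 2×2 nilpotent shift.

After assembling e^{tJ} and conjugating by P, we get:

e^{tB} =
  [t*exp(5*t) + exp(5*t), t*exp(5*t)]
  [-t*exp(5*t), -t*exp(5*t) + exp(5*t)]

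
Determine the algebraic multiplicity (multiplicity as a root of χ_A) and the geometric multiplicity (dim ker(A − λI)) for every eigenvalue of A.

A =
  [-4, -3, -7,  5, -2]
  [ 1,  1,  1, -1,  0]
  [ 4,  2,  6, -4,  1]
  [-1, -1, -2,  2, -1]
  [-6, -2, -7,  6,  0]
λ = 1: alg = 5, geom = 2

Step 1 — factor the characteristic polynomial to read off the algebraic multiplicities:
  χ_A(x) = (x - 1)^5

Step 2 — compute geometric multiplicities via the rank-nullity identity g(λ) = n − rank(A − λI):
  rank(A − (1)·I) = 3, so dim ker(A − (1)·I) = n − 3 = 2

Summary:
  λ = 1: algebraic multiplicity = 5, geometric multiplicity = 2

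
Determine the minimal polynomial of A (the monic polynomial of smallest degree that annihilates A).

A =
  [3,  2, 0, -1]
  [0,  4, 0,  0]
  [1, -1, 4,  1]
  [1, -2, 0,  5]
x^2 - 8*x + 16

The characteristic polynomial is χ_A(x) = (x - 4)^4, so the eigenvalues are known. The minimal polynomial is
  m_A(x) = Π_λ (x − λ)^{k_λ}
where k_λ is the size of the *largest* Jordan block for λ (equivalently, the smallest k with (A − λI)^k v = 0 for every generalised eigenvector v of λ).

  λ = 4: largest Jordan block has size 2, contributing (x − 4)^2

So m_A(x) = (x - 4)^2 = x^2 - 8*x + 16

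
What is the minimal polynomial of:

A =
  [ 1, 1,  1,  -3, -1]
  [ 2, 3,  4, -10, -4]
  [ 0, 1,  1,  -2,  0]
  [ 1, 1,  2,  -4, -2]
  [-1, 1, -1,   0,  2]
x^4 - 2*x^3 + x^2

The characteristic polynomial is χ_A(x) = x^2*(x - 1)^3, so the eigenvalues are known. The minimal polynomial is
  m_A(x) = Π_λ (x − λ)^{k_λ}
where k_λ is the size of the *largest* Jordan block for λ (equivalently, the smallest k with (A − λI)^k v = 0 for every generalised eigenvector v of λ).

  λ = 0: largest Jordan block has size 2, contributing (x − 0)^2
  λ = 1: largest Jordan block has size 2, contributing (x − 1)^2

So m_A(x) = x^2*(x - 1)^2 = x^4 - 2*x^3 + x^2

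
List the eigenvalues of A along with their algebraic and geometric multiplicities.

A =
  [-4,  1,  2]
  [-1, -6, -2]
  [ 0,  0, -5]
λ = -5: alg = 3, geom = 2

Step 1 — factor the characteristic polynomial to read off the algebraic multiplicities:
  χ_A(x) = (x + 5)^3

Step 2 — compute geometric multiplicities via the rank-nullity identity g(λ) = n − rank(A − λI):
  rank(A − (-5)·I) = 1, so dim ker(A − (-5)·I) = n − 1 = 2

Summary:
  λ = -5: algebraic multiplicity = 3, geometric multiplicity = 2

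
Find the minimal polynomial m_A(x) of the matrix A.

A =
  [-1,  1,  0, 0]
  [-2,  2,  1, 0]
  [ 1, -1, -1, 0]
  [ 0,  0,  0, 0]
x^3

The characteristic polynomial is χ_A(x) = x^4, so the eigenvalues are known. The minimal polynomial is
  m_A(x) = Π_λ (x − λ)^{k_λ}
where k_λ is the size of the *largest* Jordan block for λ (equivalently, the smallest k with (A − λI)^k v = 0 for every generalised eigenvector v of λ).

  λ = 0: largest Jordan block has size 3, contributing (x − 0)^3

So m_A(x) = x^3 = x^3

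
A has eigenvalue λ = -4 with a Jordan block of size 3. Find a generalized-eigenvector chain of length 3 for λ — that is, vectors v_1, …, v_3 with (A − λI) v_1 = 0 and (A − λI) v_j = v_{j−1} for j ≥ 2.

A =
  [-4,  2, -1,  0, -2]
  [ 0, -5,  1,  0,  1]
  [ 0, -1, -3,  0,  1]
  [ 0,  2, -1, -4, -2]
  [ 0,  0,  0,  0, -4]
A Jordan chain for λ = -4 of length 3:
v_1 = (-1, 0, 0, -1, 0)ᵀ
v_2 = (2, -1, -1, 2, 0)ᵀ
v_3 = (0, 1, 0, 0, 0)ᵀ

Let N = A − (-4)·I. We want v_3 with N^3 v_3 = 0 but N^2 v_3 ≠ 0; then v_{j-1} := N · v_j for j = 3, …, 2.

Pick v_3 = (0, 1, 0, 0, 0)ᵀ.
Then v_2 = N · v_3 = (2, -1, -1, 2, 0)ᵀ.
Then v_1 = N · v_2 = (-1, 0, 0, -1, 0)ᵀ.

Sanity check: (A − (-4)·I) v_1 = (0, 0, 0, 0, 0)ᵀ = 0. ✓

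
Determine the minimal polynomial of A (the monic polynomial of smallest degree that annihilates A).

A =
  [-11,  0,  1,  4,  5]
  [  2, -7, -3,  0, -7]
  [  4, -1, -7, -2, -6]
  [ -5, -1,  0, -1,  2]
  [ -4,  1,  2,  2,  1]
x^3 + 15*x^2 + 75*x + 125

The characteristic polynomial is χ_A(x) = (x + 5)^5, so the eigenvalues are known. The minimal polynomial is
  m_A(x) = Π_λ (x − λ)^{k_λ}
where k_λ is the size of the *largest* Jordan block for λ (equivalently, the smallest k with (A − λI)^k v = 0 for every generalised eigenvector v of λ).

  λ = -5: largest Jordan block has size 3, contributing (x + 5)^3

So m_A(x) = (x + 5)^3 = x^3 + 15*x^2 + 75*x + 125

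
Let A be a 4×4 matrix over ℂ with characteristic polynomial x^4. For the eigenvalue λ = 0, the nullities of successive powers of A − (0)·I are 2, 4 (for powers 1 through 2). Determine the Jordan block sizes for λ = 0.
Block sizes for λ = 0: [2, 2]

From the dimensions of kernels of powers, the number of Jordan blocks of size at least j is d_j − d_{j−1} where d_j = dim ker(N^j) (with d_0 = 0). Computing the differences gives [2, 2].
The number of blocks of size exactly k is (#blocks of size ≥ k) − (#blocks of size ≥ k + 1), so the partition is: 2 block(s) of size 2.
In nonincreasing order the block sizes are [2, 2].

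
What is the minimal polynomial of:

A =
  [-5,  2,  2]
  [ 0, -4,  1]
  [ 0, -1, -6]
x^2 + 10*x + 25

The characteristic polynomial is χ_A(x) = (x + 5)^3, so the eigenvalues are known. The minimal polynomial is
  m_A(x) = Π_λ (x − λ)^{k_λ}
where k_λ is the size of the *largest* Jordan block for λ (equivalently, the smallest k with (A − λI)^k v = 0 for every generalised eigenvector v of λ).

  λ = -5: largest Jordan block has size 2, contributing (x + 5)^2

So m_A(x) = (x + 5)^2 = x^2 + 10*x + 25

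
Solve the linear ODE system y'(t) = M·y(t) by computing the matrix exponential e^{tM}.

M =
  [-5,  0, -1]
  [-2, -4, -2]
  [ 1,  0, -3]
e^{tM} =
  [-t*exp(-4*t) + exp(-4*t), 0, -t*exp(-4*t)]
  [-2*t*exp(-4*t), exp(-4*t), -2*t*exp(-4*t)]
  [t*exp(-4*t), 0, t*exp(-4*t) + exp(-4*t)]

Strategy: write M = P · J · P⁻¹ where J is a Jordan canonical form, so e^{tM} = P · e^{tJ} · P⁻¹, and e^{tJ} can be computed block-by-block.

M has Jordan form
J =
  [-4,  1,  0]
  [ 0, -4,  0]
  [ 0,  0, -4]
(up to reordering of blocks).

Per-block formulas:
  For a 2×2 Jordan block J_2(-4): exp(t · J_2(-4)) = e^(-4t)·(I + t·N), where N is the 2×2 nilpotent shift.
  For a 1×1 block at λ = -4: exp(t · [-4]) = [e^(-4t)].

After assembling e^{tJ} and conjugating by P, we get:

e^{tM} =
  [-t*exp(-4*t) + exp(-4*t), 0, -t*exp(-4*t)]
  [-2*t*exp(-4*t), exp(-4*t), -2*t*exp(-4*t)]
  [t*exp(-4*t), 0, t*exp(-4*t) + exp(-4*t)]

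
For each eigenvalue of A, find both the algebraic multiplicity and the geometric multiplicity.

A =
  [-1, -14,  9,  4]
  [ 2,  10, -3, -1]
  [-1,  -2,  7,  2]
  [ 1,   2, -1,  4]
λ = 4: alg = 2, geom = 1; λ = 6: alg = 2, geom = 1

Step 1 — factor the characteristic polynomial to read off the algebraic multiplicities:
  χ_A(x) = (x - 6)^2*(x - 4)^2

Step 2 — compute geometric multiplicities via the rank-nullity identity g(λ) = n − rank(A − λI):
  rank(A − (4)·I) = 3, so dim ker(A − (4)·I) = n − 3 = 1
  rank(A − (6)·I) = 3, so dim ker(A − (6)·I) = n − 3 = 1

Summary:
  λ = 4: algebraic multiplicity = 2, geometric multiplicity = 1
  λ = 6: algebraic multiplicity = 2, geometric multiplicity = 1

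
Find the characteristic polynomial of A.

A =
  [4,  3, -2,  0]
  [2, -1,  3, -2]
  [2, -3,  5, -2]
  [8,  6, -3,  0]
x^4 - 8*x^3 + 24*x^2 - 32*x + 16

Expanding det(x·I − A) (e.g. by cofactor expansion or by noting that A is similar to its Jordan form J, which has the same characteristic polynomial as A) gives
  χ_A(x) = x^4 - 8*x^3 + 24*x^2 - 32*x + 16
which factors as (x - 2)^4. The eigenvalues (with algebraic multiplicities) are λ = 2 with multiplicity 4.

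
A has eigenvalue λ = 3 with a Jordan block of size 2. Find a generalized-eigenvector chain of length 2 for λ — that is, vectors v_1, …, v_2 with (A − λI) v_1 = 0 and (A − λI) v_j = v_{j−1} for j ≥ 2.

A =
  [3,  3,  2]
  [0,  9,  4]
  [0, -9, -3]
A Jordan chain for λ = 3 of length 2:
v_1 = (3, 6, -9)ᵀ
v_2 = (0, 1, 0)ᵀ

Let N = A − (3)·I. We want v_2 with N^2 v_2 = 0 but N^1 v_2 ≠ 0; then v_{j-1} := N · v_j for j = 2, …, 2.

Pick v_2 = (0, 1, 0)ᵀ.
Then v_1 = N · v_2 = (3, 6, -9)ᵀ.

Sanity check: (A − (3)·I) v_1 = (0, 0, 0)ᵀ = 0. ✓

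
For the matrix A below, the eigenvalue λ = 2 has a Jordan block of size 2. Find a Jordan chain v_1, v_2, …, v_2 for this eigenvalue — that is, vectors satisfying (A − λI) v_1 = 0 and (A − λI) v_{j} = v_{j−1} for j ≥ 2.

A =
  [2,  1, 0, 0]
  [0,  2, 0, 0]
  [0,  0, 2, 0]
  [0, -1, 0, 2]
A Jordan chain for λ = 2 of length 2:
v_1 = (1, 0, 0, -1)ᵀ
v_2 = (0, 1, 0, 0)ᵀ

Let N = A − (2)·I. We want v_2 with N^2 v_2 = 0 but N^1 v_2 ≠ 0; then v_{j-1} := N · v_j for j = 2, …, 2.

Pick v_2 = (0, 1, 0, 0)ᵀ.
Then v_1 = N · v_2 = (1, 0, 0, -1)ᵀ.

Sanity check: (A − (2)·I) v_1 = (0, 0, 0, 0)ᵀ = 0. ✓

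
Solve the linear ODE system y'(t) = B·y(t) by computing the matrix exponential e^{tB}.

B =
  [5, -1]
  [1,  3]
e^{tB} =
  [t*exp(4*t) + exp(4*t), -t*exp(4*t)]
  [t*exp(4*t), -t*exp(4*t) + exp(4*t)]

Strategy: write B = P · J · P⁻¹ where J is a Jordan canonical form, so e^{tB} = P · e^{tJ} · P⁻¹, and e^{tJ} can be computed block-by-block.

B has Jordan form
J =
  [4, 1]
  [0, 4]
(up to reordering of blocks).

Per-block formulas:
  For a 2×2 Jordan block J_2(4): exp(t · J_2(4)) = e^(4t)·(I + t·N), where N is the 2×2 nilpotent shift.

After assembling e^{tJ} and conjugating by P, we get:

e^{tB} =
  [t*exp(4*t) + exp(4*t), -t*exp(4*t)]
  [t*exp(4*t), -t*exp(4*t) + exp(4*t)]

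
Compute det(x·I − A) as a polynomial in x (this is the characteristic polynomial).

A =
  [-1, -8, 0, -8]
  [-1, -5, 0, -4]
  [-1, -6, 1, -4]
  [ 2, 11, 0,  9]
x^4 - 4*x^3 + 6*x^2 - 4*x + 1

Expanding det(x·I − A) (e.g. by cofactor expansion or by noting that A is similar to its Jordan form J, which has the same characteristic polynomial as A) gives
  χ_A(x) = x^4 - 4*x^3 + 6*x^2 - 4*x + 1
which factors as (x - 1)^4. The eigenvalues (with algebraic multiplicities) are λ = 1 with multiplicity 4.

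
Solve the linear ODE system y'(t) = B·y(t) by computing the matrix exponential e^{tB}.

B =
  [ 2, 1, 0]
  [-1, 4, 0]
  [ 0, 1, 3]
e^{tB} =
  [-t*exp(3*t) + exp(3*t), t*exp(3*t), 0]
  [-t*exp(3*t), t*exp(3*t) + exp(3*t), 0]
  [-t^2*exp(3*t)/2, t^2*exp(3*t)/2 + t*exp(3*t), exp(3*t)]

Strategy: write B = P · J · P⁻¹ where J is a Jordan canonical form, so e^{tB} = P · e^{tJ} · P⁻¹, and e^{tJ} can be computed block-by-block.

B has Jordan form
J =
  [3, 1, 0]
  [0, 3, 1]
  [0, 0, 3]
(up to reordering of blocks).

Per-block formulas:
  For a 3×3 Jordan block J_3(3): exp(t · J_3(3)) = e^(3t)·(I + t·N + (t^2/2)·N^2), where N is the 3×3 nilpotent shift.

After assembling e^{tJ} and conjugating by P, we get:

e^{tB} =
  [-t*exp(3*t) + exp(3*t), t*exp(3*t), 0]
  [-t*exp(3*t), t*exp(3*t) + exp(3*t), 0]
  [-t^2*exp(3*t)/2, t^2*exp(3*t)/2 + t*exp(3*t), exp(3*t)]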